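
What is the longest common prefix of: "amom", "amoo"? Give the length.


Words: amom, amoo
  Position 0: all 'a' => match
  Position 1: all 'm' => match
  Position 2: all 'o' => match
  Position 3: ('m', 'o') => mismatch, stop
LCP = "amo" (length 3)

3


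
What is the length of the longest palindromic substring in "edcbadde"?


Input: "edcbadde"
Checking substrings for palindromes:
  [5:7] "dd" (len 2) => palindrome
Longest palindromic substring: "dd" with length 2

2


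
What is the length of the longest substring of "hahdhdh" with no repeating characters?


Input: "hahdhdh"
Sliding window (track last position of each char):
  Position 0 ('h'): window [0,0] length 1 -- new best
  Position 1 ('a'): window [0,1] length 2 -- new best
  Position 2 ('h'): repeat (last at 0), move window start to 1
  Position 2 ('h'): window [1,2] length 2
  Position 3 ('d'): window [1,3] length 3 -- new best
  Position 4 ('h'): repeat (last at 2), move window start to 3
  Position 4 ('h'): window [3,4] length 2
  Position 5 ('d'): repeat (last at 3), move window start to 4
  Position 5 ('d'): window [4,5] length 2
  Position 6 ('h'): repeat (last at 4), move window start to 5
  Position 6 ('h'): window [5,6] length 2
Longest substring with no repeats: "ahd" with length 3

3


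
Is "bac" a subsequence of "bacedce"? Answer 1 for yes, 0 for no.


Check if "bac" is a subsequence of "bacedce"
Greedy scan:
  Position 0 ('b'): matches sub[0] = 'b'
  Position 1 ('a'): matches sub[1] = 'a'
  Position 2 ('c'): matches sub[2] = 'c'
  Position 3 ('e'): no match needed
  Position 4 ('d'): no match needed
  Position 5 ('c'): no match needed
  Position 6 ('e'): no match needed
All 3 characters matched => is a subsequence

1


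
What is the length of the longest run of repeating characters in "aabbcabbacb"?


Input: "aabbcabbacb"
Scanning for longest run:
  Position 1 ('a'): continues run of 'a', length=2
  Position 2 ('b'): new char, reset run to 1
  Position 3 ('b'): continues run of 'b', length=2
  Position 4 ('c'): new char, reset run to 1
  Position 5 ('a'): new char, reset run to 1
  Position 6 ('b'): new char, reset run to 1
  Position 7 ('b'): continues run of 'b', length=2
  Position 8 ('a'): new char, reset run to 1
  Position 9 ('c'): new char, reset run to 1
  Position 10 ('b'): new char, reset run to 1
Longest run: 'a' with length 2

2


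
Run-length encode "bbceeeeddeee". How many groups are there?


Input: bbceeeeddeee
Scanning for consecutive runs:
  Group 1: 'b' x 2 (positions 0-1)
  Group 2: 'c' x 1 (positions 2-2)
  Group 3: 'e' x 4 (positions 3-6)
  Group 4: 'd' x 2 (positions 7-8)
  Group 5: 'e' x 3 (positions 9-11)
Total groups: 5

5


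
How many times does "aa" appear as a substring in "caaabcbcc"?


Searching for "aa" in "caaabcbcc"
Scanning each position:
  Position 0: "ca" => no
  Position 1: "aa" => MATCH
  Position 2: "aa" => MATCH
  Position 3: "ab" => no
  Position 4: "bc" => no
  Position 5: "cb" => no
  Position 6: "bc" => no
  Position 7: "cc" => no
Total occurrences: 2

2


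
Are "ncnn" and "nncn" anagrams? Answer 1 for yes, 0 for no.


Strings: "ncnn", "nncn"
Sorted first:  cnnn
Sorted second: cnnn
Sorted forms match => anagrams

1


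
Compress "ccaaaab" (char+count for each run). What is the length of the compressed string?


Input: ccaaaab
Runs:
  'c' x 2 => "c2"
  'a' x 4 => "a4"
  'b' x 1 => "b1"
Compressed: "c2a4b1"
Compressed length: 6

6


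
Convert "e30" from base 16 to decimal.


Input: "e30" in base 16
Positional expansion:
  Digit 'e' (value 14) x 16^2 = 3584
  Digit '3' (value 3) x 16^1 = 48
  Digit '0' (value 0) x 16^0 = 0
Sum = 3632

3632


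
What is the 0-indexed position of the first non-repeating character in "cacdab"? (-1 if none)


Input: cacdab
Character frequencies:
  'a': 2
  'b': 1
  'c': 2
  'd': 1
Scanning left to right for freq == 1:
  Position 0 ('c'): freq=2, skip
  Position 1 ('a'): freq=2, skip
  Position 2 ('c'): freq=2, skip
  Position 3 ('d'): unique! => answer = 3

3


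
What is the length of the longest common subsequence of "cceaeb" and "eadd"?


LCS of "cceaeb" and "eadd"
DP table:
           e    a    d    d
      0    0    0    0    0
  c   0    0    0    0    0
  c   0    0    0    0    0
  e   0    1    1    1    1
  a   0    1    2    2    2
  e   0    1    2    2    2
  b   0    1    2    2    2
LCS length = dp[6][4] = 2

2


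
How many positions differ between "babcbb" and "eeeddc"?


Comparing "babcbb" and "eeeddc" position by position:
  Position 0: 'b' vs 'e' => DIFFER
  Position 1: 'a' vs 'e' => DIFFER
  Position 2: 'b' vs 'e' => DIFFER
  Position 3: 'c' vs 'd' => DIFFER
  Position 4: 'b' vs 'd' => DIFFER
  Position 5: 'b' vs 'c' => DIFFER
Positions that differ: 6

6


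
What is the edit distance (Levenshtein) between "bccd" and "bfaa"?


Computing edit distance: "bccd" -> "bfaa"
DP table:
           b    f    a    a
      0    1    2    3    4
  b   1    0    1    2    3
  c   2    1    1    2    3
  c   3    2    2    2    3
  d   4    3    3    3    3
Edit distance = dp[4][4] = 3

3


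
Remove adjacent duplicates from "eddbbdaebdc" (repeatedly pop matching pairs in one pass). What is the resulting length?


Input: eddbbdaebdc
Stack-based adjacent duplicate removal:
  Read 'e': push. Stack: e
  Read 'd': push. Stack: ed
  Read 'd': matches stack top 'd' => pop. Stack: e
  Read 'b': push. Stack: eb
  Read 'b': matches stack top 'b' => pop. Stack: e
  Read 'd': push. Stack: ed
  Read 'a': push. Stack: eda
  Read 'e': push. Stack: edae
  Read 'b': push. Stack: edaeb
  Read 'd': push. Stack: edaebd
  Read 'c': push. Stack: edaebdc
Final stack: "edaebdc" (length 7)

7


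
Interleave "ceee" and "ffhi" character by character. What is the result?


Interleaving "ceee" and "ffhi":
  Position 0: 'c' from first, 'f' from second => "cf"
  Position 1: 'e' from first, 'f' from second => "ef"
  Position 2: 'e' from first, 'h' from second => "eh"
  Position 3: 'e' from first, 'i' from second => "ei"
Result: cfefehei

cfefehei


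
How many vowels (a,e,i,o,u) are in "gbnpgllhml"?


Input: gbnpgllhml
Checking each character:
  'g' at position 0: consonant
  'b' at position 1: consonant
  'n' at position 2: consonant
  'p' at position 3: consonant
  'g' at position 4: consonant
  'l' at position 5: consonant
  'l' at position 6: consonant
  'h' at position 7: consonant
  'm' at position 8: consonant
  'l' at position 9: consonant
Total vowels: 0

0


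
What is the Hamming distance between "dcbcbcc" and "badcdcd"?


Comparing "dcbcbcc" and "badcdcd" position by position:
  Position 0: 'd' vs 'b' => differ
  Position 1: 'c' vs 'a' => differ
  Position 2: 'b' vs 'd' => differ
  Position 3: 'c' vs 'c' => same
  Position 4: 'b' vs 'd' => differ
  Position 5: 'c' vs 'c' => same
  Position 6: 'c' vs 'd' => differ
Total differences (Hamming distance): 5

5


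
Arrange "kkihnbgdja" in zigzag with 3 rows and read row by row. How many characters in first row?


Zigzag "kkihnbgdja" into 3 rows:
Placing characters:
  'k' => row 0
  'k' => row 1
  'i' => row 2
  'h' => row 1
  'n' => row 0
  'b' => row 1
  'g' => row 2
  'd' => row 1
  'j' => row 0
  'a' => row 1
Rows:
  Row 0: "knj"
  Row 1: "khbda"
  Row 2: "ig"
First row length: 3

3


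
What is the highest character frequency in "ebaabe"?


Input: ebaabe
Character counts:
  'a': 2
  'b': 2
  'e': 2
Maximum frequency: 2

2


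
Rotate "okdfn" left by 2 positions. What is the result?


Input: "okdfn", rotate left by 2
First 2 characters: "ok"
Remaining characters: "dfn"
Concatenate remaining + first: "dfn" + "ok" = "dfnok"

dfnok


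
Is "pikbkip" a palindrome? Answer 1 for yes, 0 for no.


Input: pikbkip
Reversed: pikbkip
  Compare pos 0 ('p') with pos 6 ('p'): match
  Compare pos 1 ('i') with pos 5 ('i'): match
  Compare pos 2 ('k') with pos 4 ('k'): match
Result: palindrome

1


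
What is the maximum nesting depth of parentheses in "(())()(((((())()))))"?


Input: "(())()(((((())()))))"
Tracking depth:
  Position 0 '(': depth becomes 1
  Position 1 '(': depth becomes 2
  Position 2 ')': depth becomes 1
  Position 3 ')': depth becomes 0
  Position 4 '(': depth becomes 1
  Position 5 ')': depth becomes 0
  Position 6 '(': depth becomes 1
  Position 7 '(': depth becomes 2
  Position 8 '(': depth becomes 3
  Position 9 '(': depth becomes 4
  Position 10 '(': depth becomes 5
  Position 11 '(': depth becomes 6
  Position 12 ')': depth becomes 5
  Position 13 ')': depth becomes 4
  Position 14 '(': depth becomes 5
  Position 15 ')': depth becomes 4
  Position 16 ')': depth becomes 3
  Position 17 ')': depth becomes 2
  Position 18 ')': depth becomes 1
  Position 19 ')': depth becomes 0
Maximum depth reached: 6

6


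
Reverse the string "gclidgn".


Input: gclidgn
Reading characters right to left:
  Position 6: 'n'
  Position 5: 'g'
  Position 4: 'd'
  Position 3: 'i'
  Position 2: 'l'
  Position 1: 'c'
  Position 0: 'g'
Reversed: ngdilcg

ngdilcg


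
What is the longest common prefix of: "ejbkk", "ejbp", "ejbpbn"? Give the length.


Words: ejbkk, ejbp, ejbpbn
  Position 0: all 'e' => match
  Position 1: all 'j' => match
  Position 2: all 'b' => match
  Position 3: ('k', 'p', 'p') => mismatch, stop
LCP = "ejb" (length 3)

3


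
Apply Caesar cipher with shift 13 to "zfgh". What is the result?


Caesar cipher: shift "zfgh" by 13
  'z' (pos 25) + 13 = pos 12 = 'm'
  'f' (pos 5) + 13 = pos 18 = 's'
  'g' (pos 6) + 13 = pos 19 = 't'
  'h' (pos 7) + 13 = pos 20 = 'u'
Result: mstu

mstu


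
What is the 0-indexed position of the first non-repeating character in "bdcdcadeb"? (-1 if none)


Input: bdcdcadeb
Character frequencies:
  'a': 1
  'b': 2
  'c': 2
  'd': 3
  'e': 1
Scanning left to right for freq == 1:
  Position 0 ('b'): freq=2, skip
  Position 1 ('d'): freq=3, skip
  Position 2 ('c'): freq=2, skip
  Position 3 ('d'): freq=3, skip
  Position 4 ('c'): freq=2, skip
  Position 5 ('a'): unique! => answer = 5

5


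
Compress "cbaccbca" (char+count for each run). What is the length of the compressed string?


Input: cbaccbca
Runs:
  'c' x 1 => "c1"
  'b' x 1 => "b1"
  'a' x 1 => "a1"
  'c' x 2 => "c2"
  'b' x 1 => "b1"
  'c' x 1 => "c1"
  'a' x 1 => "a1"
Compressed: "c1b1a1c2b1c1a1"
Compressed length: 14

14


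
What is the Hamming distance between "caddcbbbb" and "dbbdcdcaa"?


Comparing "caddcbbbb" and "dbbdcdcaa" position by position:
  Position 0: 'c' vs 'd' => differ
  Position 1: 'a' vs 'b' => differ
  Position 2: 'd' vs 'b' => differ
  Position 3: 'd' vs 'd' => same
  Position 4: 'c' vs 'c' => same
  Position 5: 'b' vs 'd' => differ
  Position 6: 'b' vs 'c' => differ
  Position 7: 'b' vs 'a' => differ
  Position 8: 'b' vs 'a' => differ
Total differences (Hamming distance): 7

7


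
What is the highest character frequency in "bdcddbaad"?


Input: bdcddbaad
Character counts:
  'a': 2
  'b': 2
  'c': 1
  'd': 4
Maximum frequency: 4

4


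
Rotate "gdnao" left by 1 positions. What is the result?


Input: "gdnao", rotate left by 1
First 1 characters: "g"
Remaining characters: "dnao"
Concatenate remaining + first: "dnao" + "g" = "dnaog"

dnaog


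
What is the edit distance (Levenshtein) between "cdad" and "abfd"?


Computing edit distance: "cdad" -> "abfd"
DP table:
           a    b    f    d
      0    1    2    3    4
  c   1    1    2    3    4
  d   2    2    2    3    3
  a   3    2    3    3    4
  d   4    3    3    4    3
Edit distance = dp[4][4] = 3

3


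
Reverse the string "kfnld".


Input: kfnld
Reading characters right to left:
  Position 4: 'd'
  Position 3: 'l'
  Position 2: 'n'
  Position 1: 'f'
  Position 0: 'k'
Reversed: dlnfk

dlnfk


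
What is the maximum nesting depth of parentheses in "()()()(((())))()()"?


Input: "()()()(((())))()()"
Tracking depth:
  Position 0 '(': depth becomes 1
  Position 1 ')': depth becomes 0
  Position 2 '(': depth becomes 1
  Position 3 ')': depth becomes 0
  Position 4 '(': depth becomes 1
  Position 5 ')': depth becomes 0
  Position 6 '(': depth becomes 1
  Position 7 '(': depth becomes 2
  Position 8 '(': depth becomes 3
  Position 9 '(': depth becomes 4
  Position 10 ')': depth becomes 3
  Position 11 ')': depth becomes 2
  Position 12 ')': depth becomes 1
  Position 13 ')': depth becomes 0
  Position 14 '(': depth becomes 1
  Position 15 ')': depth becomes 0
  Position 16 '(': depth becomes 1
  Position 17 ')': depth becomes 0
Maximum depth reached: 4

4


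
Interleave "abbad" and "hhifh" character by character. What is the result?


Interleaving "abbad" and "hhifh":
  Position 0: 'a' from first, 'h' from second => "ah"
  Position 1: 'b' from first, 'h' from second => "bh"
  Position 2: 'b' from first, 'i' from second => "bi"
  Position 3: 'a' from first, 'f' from second => "af"
  Position 4: 'd' from first, 'h' from second => "dh"
Result: ahbhbiafdh

ahbhbiafdh


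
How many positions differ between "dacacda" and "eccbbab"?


Comparing "dacacda" and "eccbbab" position by position:
  Position 0: 'd' vs 'e' => DIFFER
  Position 1: 'a' vs 'c' => DIFFER
  Position 2: 'c' vs 'c' => same
  Position 3: 'a' vs 'b' => DIFFER
  Position 4: 'c' vs 'b' => DIFFER
  Position 5: 'd' vs 'a' => DIFFER
  Position 6: 'a' vs 'b' => DIFFER
Positions that differ: 6

6


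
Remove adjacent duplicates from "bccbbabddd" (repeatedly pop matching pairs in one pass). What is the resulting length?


Input: bccbbabddd
Stack-based adjacent duplicate removal:
  Read 'b': push. Stack: b
  Read 'c': push. Stack: bc
  Read 'c': matches stack top 'c' => pop. Stack: b
  Read 'b': matches stack top 'b' => pop. Stack: (empty)
  Read 'b': push. Stack: b
  Read 'a': push. Stack: ba
  Read 'b': push. Stack: bab
  Read 'd': push. Stack: babd
  Read 'd': matches stack top 'd' => pop. Stack: bab
  Read 'd': push. Stack: babd
Final stack: "babd" (length 4)

4


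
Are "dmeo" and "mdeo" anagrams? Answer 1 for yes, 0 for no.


Strings: "dmeo", "mdeo"
Sorted first:  demo
Sorted second: demo
Sorted forms match => anagrams

1


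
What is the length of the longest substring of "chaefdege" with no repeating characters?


Input: "chaefdege"
Sliding window (track last position of each char):
  Position 0 ('c'): window [0,0] length 1 -- new best
  Position 1 ('h'): window [0,1] length 2 -- new best
  Position 2 ('a'): window [0,2] length 3 -- new best
  Position 3 ('e'): window [0,3] length 4 -- new best
  Position 4 ('f'): window [0,4] length 5 -- new best
  Position 5 ('d'): window [0,5] length 6 -- new best
  Position 6 ('e'): repeat (last at 3), move window start to 4
  Position 6 ('e'): window [4,6] length 3
  Position 7 ('g'): window [4,7] length 4
  Position 8 ('e'): repeat (last at 6), move window start to 7
  Position 8 ('e'): window [7,8] length 2
Longest substring with no repeats: "chaefd" with length 6

6


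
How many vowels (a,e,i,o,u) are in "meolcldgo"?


Input: meolcldgo
Checking each character:
  'm' at position 0: consonant
  'e' at position 1: vowel (running total: 1)
  'o' at position 2: vowel (running total: 2)
  'l' at position 3: consonant
  'c' at position 4: consonant
  'l' at position 5: consonant
  'd' at position 6: consonant
  'g' at position 7: consonant
  'o' at position 8: vowel (running total: 3)
Total vowels: 3

3


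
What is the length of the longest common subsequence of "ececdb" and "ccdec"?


LCS of "ececdb" and "ccdec"
DP table:
           c    c    d    e    c
      0    0    0    0    0    0
  e   0    0    0    0    1    1
  c   0    1    1    1    1    2
  e   0    1    1    1    2    2
  c   0    1    2    2    2    3
  d   0    1    2    3    3    3
  b   0    1    2    3    3    3
LCS length = dp[6][5] = 3

3


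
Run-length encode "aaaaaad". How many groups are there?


Input: aaaaaad
Scanning for consecutive runs:
  Group 1: 'a' x 6 (positions 0-5)
  Group 2: 'd' x 1 (positions 6-6)
Total groups: 2

2


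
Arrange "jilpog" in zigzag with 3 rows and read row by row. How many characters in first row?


Zigzag "jilpog" into 3 rows:
Placing characters:
  'j' => row 0
  'i' => row 1
  'l' => row 2
  'p' => row 1
  'o' => row 0
  'g' => row 1
Rows:
  Row 0: "jo"
  Row 1: "ipg"
  Row 2: "l"
First row length: 2

2


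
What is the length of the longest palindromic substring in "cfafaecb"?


Input: "cfafaecb"
Checking substrings for palindromes:
  [1:4] "faf" (len 3) => palindrome
  [2:5] "afa" (len 3) => palindrome
Longest palindromic substring: "faf" with length 3

3


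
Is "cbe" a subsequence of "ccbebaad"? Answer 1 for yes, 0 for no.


Check if "cbe" is a subsequence of "ccbebaad"
Greedy scan:
  Position 0 ('c'): matches sub[0] = 'c'
  Position 1 ('c'): no match needed
  Position 2 ('b'): matches sub[1] = 'b'
  Position 3 ('e'): matches sub[2] = 'e'
  Position 4 ('b'): no match needed
  Position 5 ('a'): no match needed
  Position 6 ('a'): no match needed
  Position 7 ('d'): no match needed
All 3 characters matched => is a subsequence

1


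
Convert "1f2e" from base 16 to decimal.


Input: "1f2e" in base 16
Positional expansion:
  Digit '1' (value 1) x 16^3 = 4096
  Digit 'f' (value 15) x 16^2 = 3840
  Digit '2' (value 2) x 16^1 = 32
  Digit 'e' (value 14) x 16^0 = 14
Sum = 7982

7982


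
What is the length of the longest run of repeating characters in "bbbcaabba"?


Input: "bbbcaabba"
Scanning for longest run:
  Position 1 ('b'): continues run of 'b', length=2
  Position 2 ('b'): continues run of 'b', length=3
  Position 3 ('c'): new char, reset run to 1
  Position 4 ('a'): new char, reset run to 1
  Position 5 ('a'): continues run of 'a', length=2
  Position 6 ('b'): new char, reset run to 1
  Position 7 ('b'): continues run of 'b', length=2
  Position 8 ('a'): new char, reset run to 1
Longest run: 'b' with length 3

3


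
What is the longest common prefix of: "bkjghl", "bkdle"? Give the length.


Words: bkjghl, bkdle
  Position 0: all 'b' => match
  Position 1: all 'k' => match
  Position 2: ('j', 'd') => mismatch, stop
LCP = "bk" (length 2)

2


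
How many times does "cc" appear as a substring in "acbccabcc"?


Searching for "cc" in "acbccabcc"
Scanning each position:
  Position 0: "ac" => no
  Position 1: "cb" => no
  Position 2: "bc" => no
  Position 3: "cc" => MATCH
  Position 4: "ca" => no
  Position 5: "ab" => no
  Position 6: "bc" => no
  Position 7: "cc" => MATCH
Total occurrences: 2

2


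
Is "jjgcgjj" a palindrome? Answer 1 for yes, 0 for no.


Input: jjgcgjj
Reversed: jjgcgjj
  Compare pos 0 ('j') with pos 6 ('j'): match
  Compare pos 1 ('j') with pos 5 ('j'): match
  Compare pos 2 ('g') with pos 4 ('g'): match
Result: palindrome

1


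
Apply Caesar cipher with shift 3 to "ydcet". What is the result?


Caesar cipher: shift "ydcet" by 3
  'y' (pos 24) + 3 = pos 1 = 'b'
  'd' (pos 3) + 3 = pos 6 = 'g'
  'c' (pos 2) + 3 = pos 5 = 'f'
  'e' (pos 4) + 3 = pos 7 = 'h'
  't' (pos 19) + 3 = pos 22 = 'w'
Result: bgfhw

bgfhw


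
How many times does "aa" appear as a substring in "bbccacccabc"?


Searching for "aa" in "bbccacccabc"
Scanning each position:
  Position 0: "bb" => no
  Position 1: "bc" => no
  Position 2: "cc" => no
  Position 3: "ca" => no
  Position 4: "ac" => no
  Position 5: "cc" => no
  Position 6: "cc" => no
  Position 7: "ca" => no
  Position 8: "ab" => no
  Position 9: "bc" => no
Total occurrences: 0

0


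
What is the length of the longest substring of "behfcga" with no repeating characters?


Input: "behfcga"
Sliding window (track last position of each char):
  Position 0 ('b'): window [0,0] length 1 -- new best
  Position 1 ('e'): window [0,1] length 2 -- new best
  Position 2 ('h'): window [0,2] length 3 -- new best
  Position 3 ('f'): window [0,3] length 4 -- new best
  Position 4 ('c'): window [0,4] length 5 -- new best
  Position 5 ('g'): window [0,5] length 6 -- new best
  Position 6 ('a'): window [0,6] length 7 -- new best
Longest substring with no repeats: "behfcga" with length 7

7


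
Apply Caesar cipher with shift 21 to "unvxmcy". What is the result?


Caesar cipher: shift "unvxmcy" by 21
  'u' (pos 20) + 21 = pos 15 = 'p'
  'n' (pos 13) + 21 = pos 8 = 'i'
  'v' (pos 21) + 21 = pos 16 = 'q'
  'x' (pos 23) + 21 = pos 18 = 's'
  'm' (pos 12) + 21 = pos 7 = 'h'
  'c' (pos 2) + 21 = pos 23 = 'x'
  'y' (pos 24) + 21 = pos 19 = 't'
Result: piqshxt

piqshxt


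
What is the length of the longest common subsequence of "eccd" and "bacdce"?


LCS of "eccd" and "bacdce"
DP table:
           b    a    c    d    c    e
      0    0    0    0    0    0    0
  e   0    0    0    0    0    0    1
  c   0    0    0    1    1    1    1
  c   0    0    0    1    1    2    2
  d   0    0    0    1    2    2    2
LCS length = dp[4][6] = 2

2


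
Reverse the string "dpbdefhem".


Input: dpbdefhem
Reading characters right to left:
  Position 8: 'm'
  Position 7: 'e'
  Position 6: 'h'
  Position 5: 'f'
  Position 4: 'e'
  Position 3: 'd'
  Position 2: 'b'
  Position 1: 'p'
  Position 0: 'd'
Reversed: mehfedbpd

mehfedbpd


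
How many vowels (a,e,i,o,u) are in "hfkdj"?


Input: hfkdj
Checking each character:
  'h' at position 0: consonant
  'f' at position 1: consonant
  'k' at position 2: consonant
  'd' at position 3: consonant
  'j' at position 4: consonant
Total vowels: 0

0


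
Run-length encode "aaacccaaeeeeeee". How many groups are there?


Input: aaacccaaeeeeeee
Scanning for consecutive runs:
  Group 1: 'a' x 3 (positions 0-2)
  Group 2: 'c' x 3 (positions 3-5)
  Group 3: 'a' x 2 (positions 6-7)
  Group 4: 'e' x 7 (positions 8-14)
Total groups: 4

4


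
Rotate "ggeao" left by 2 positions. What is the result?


Input: "ggeao", rotate left by 2
First 2 characters: "gg"
Remaining characters: "eao"
Concatenate remaining + first: "eao" + "gg" = "eaogg"

eaogg


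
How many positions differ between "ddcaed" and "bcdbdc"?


Comparing "ddcaed" and "bcdbdc" position by position:
  Position 0: 'd' vs 'b' => DIFFER
  Position 1: 'd' vs 'c' => DIFFER
  Position 2: 'c' vs 'd' => DIFFER
  Position 3: 'a' vs 'b' => DIFFER
  Position 4: 'e' vs 'd' => DIFFER
  Position 5: 'd' vs 'c' => DIFFER
Positions that differ: 6

6


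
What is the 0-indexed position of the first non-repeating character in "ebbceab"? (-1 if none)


Input: ebbceab
Character frequencies:
  'a': 1
  'b': 3
  'c': 1
  'e': 2
Scanning left to right for freq == 1:
  Position 0 ('e'): freq=2, skip
  Position 1 ('b'): freq=3, skip
  Position 2 ('b'): freq=3, skip
  Position 3 ('c'): unique! => answer = 3

3


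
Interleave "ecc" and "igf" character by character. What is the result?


Interleaving "ecc" and "igf":
  Position 0: 'e' from first, 'i' from second => "ei"
  Position 1: 'c' from first, 'g' from second => "cg"
  Position 2: 'c' from first, 'f' from second => "cf"
Result: eicgcf

eicgcf


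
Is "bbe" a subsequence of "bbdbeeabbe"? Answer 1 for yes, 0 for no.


Check if "bbe" is a subsequence of "bbdbeeabbe"
Greedy scan:
  Position 0 ('b'): matches sub[0] = 'b'
  Position 1 ('b'): matches sub[1] = 'b'
  Position 2 ('d'): no match needed
  Position 3 ('b'): no match needed
  Position 4 ('e'): matches sub[2] = 'e'
  Position 5 ('e'): no match needed
  Position 6 ('a'): no match needed
  Position 7 ('b'): no match needed
  Position 8 ('b'): no match needed
  Position 9 ('e'): no match needed
All 3 characters matched => is a subsequence

1


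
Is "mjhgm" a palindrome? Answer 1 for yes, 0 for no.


Input: mjhgm
Reversed: mghjm
  Compare pos 0 ('m') with pos 4 ('m'): match
  Compare pos 1 ('j') with pos 3 ('g'): MISMATCH
Result: not a palindrome

0


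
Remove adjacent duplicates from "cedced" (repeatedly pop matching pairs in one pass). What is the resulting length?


Input: cedced
Stack-based adjacent duplicate removal:
  Read 'c': push. Stack: c
  Read 'e': push. Stack: ce
  Read 'd': push. Stack: ced
  Read 'c': push. Stack: cedc
  Read 'e': push. Stack: cedce
  Read 'd': push. Stack: cedced
Final stack: "cedced" (length 6)

6


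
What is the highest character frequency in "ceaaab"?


Input: ceaaab
Character counts:
  'a': 3
  'b': 1
  'c': 1
  'e': 1
Maximum frequency: 3

3


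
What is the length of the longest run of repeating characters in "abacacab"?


Input: "abacacab"
Scanning for longest run:
  Position 1 ('b'): new char, reset run to 1
  Position 2 ('a'): new char, reset run to 1
  Position 3 ('c'): new char, reset run to 1
  Position 4 ('a'): new char, reset run to 1
  Position 5 ('c'): new char, reset run to 1
  Position 6 ('a'): new char, reset run to 1
  Position 7 ('b'): new char, reset run to 1
Longest run: 'a' with length 1

1


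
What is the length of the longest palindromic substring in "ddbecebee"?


Input: "ddbecebee"
Checking substrings for palindromes:
  [2:7] "beceb" (len 5) => palindrome
  [3:6] "ece" (len 3) => palindrome
  [5:8] "ebe" (len 3) => palindrome
  [0:2] "dd" (len 2) => palindrome
  [7:9] "ee" (len 2) => palindrome
Longest palindromic substring: "beceb" with length 5

5


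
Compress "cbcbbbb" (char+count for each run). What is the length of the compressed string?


Input: cbcbbbb
Runs:
  'c' x 1 => "c1"
  'b' x 1 => "b1"
  'c' x 1 => "c1"
  'b' x 4 => "b4"
Compressed: "c1b1c1b4"
Compressed length: 8

8


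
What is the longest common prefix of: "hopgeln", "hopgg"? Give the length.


Words: hopgeln, hopgg
  Position 0: all 'h' => match
  Position 1: all 'o' => match
  Position 2: all 'p' => match
  Position 3: all 'g' => match
  Position 4: ('e', 'g') => mismatch, stop
LCP = "hopg" (length 4)

4


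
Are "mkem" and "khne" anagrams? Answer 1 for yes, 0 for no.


Strings: "mkem", "khne"
Sorted first:  ekmm
Sorted second: ehkn
Differ at position 1: 'k' vs 'h' => not anagrams

0


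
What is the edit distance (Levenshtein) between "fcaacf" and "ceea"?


Computing edit distance: "fcaacf" -> "ceea"
DP table:
           c    e    e    a
      0    1    2    3    4
  f   1    1    2    3    4
  c   2    1    2    3    4
  a   3    2    2    3    3
  a   4    3    3    3    3
  c   5    4    4    4    4
  f   6    5    5    5    5
Edit distance = dp[6][4] = 5

5


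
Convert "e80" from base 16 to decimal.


Input: "e80" in base 16
Positional expansion:
  Digit 'e' (value 14) x 16^2 = 3584
  Digit '8' (value 8) x 16^1 = 128
  Digit '0' (value 0) x 16^0 = 0
Sum = 3712

3712


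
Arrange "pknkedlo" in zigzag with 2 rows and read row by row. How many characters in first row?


Zigzag "pknkedlo" into 2 rows:
Placing characters:
  'p' => row 0
  'k' => row 1
  'n' => row 0
  'k' => row 1
  'e' => row 0
  'd' => row 1
  'l' => row 0
  'o' => row 1
Rows:
  Row 0: "pnel"
  Row 1: "kkdo"
First row length: 4

4


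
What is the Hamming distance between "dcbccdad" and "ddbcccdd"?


Comparing "dcbccdad" and "ddbcccdd" position by position:
  Position 0: 'd' vs 'd' => same
  Position 1: 'c' vs 'd' => differ
  Position 2: 'b' vs 'b' => same
  Position 3: 'c' vs 'c' => same
  Position 4: 'c' vs 'c' => same
  Position 5: 'd' vs 'c' => differ
  Position 6: 'a' vs 'd' => differ
  Position 7: 'd' vs 'd' => same
Total differences (Hamming distance): 3

3


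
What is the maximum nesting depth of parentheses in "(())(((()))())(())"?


Input: "(())(((()))())(())"
Tracking depth:
  Position 0 '(': depth becomes 1
  Position 1 '(': depth becomes 2
  Position 2 ')': depth becomes 1
  Position 3 ')': depth becomes 0
  Position 4 '(': depth becomes 1
  Position 5 '(': depth becomes 2
  Position 6 '(': depth becomes 3
  Position 7 '(': depth becomes 4
  Position 8 ')': depth becomes 3
  Position 9 ')': depth becomes 2
  Position 10 ')': depth becomes 1
  Position 11 '(': depth becomes 2
  Position 12 ')': depth becomes 1
  Position 13 ')': depth becomes 0
  Position 14 '(': depth becomes 1
  Position 15 '(': depth becomes 2
  Position 16 ')': depth becomes 1
  Position 17 ')': depth becomes 0
Maximum depth reached: 4

4


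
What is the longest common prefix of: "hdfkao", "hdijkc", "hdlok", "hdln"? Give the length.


Words: hdfkao, hdijkc, hdlok, hdln
  Position 0: all 'h' => match
  Position 1: all 'd' => match
  Position 2: ('f', 'i', 'l', 'l') => mismatch, stop
LCP = "hd" (length 2)

2


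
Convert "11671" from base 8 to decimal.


Input: "11671" in base 8
Positional expansion:
  Digit '1' (value 1) x 8^4 = 4096
  Digit '1' (value 1) x 8^3 = 512
  Digit '6' (value 6) x 8^2 = 384
  Digit '7' (value 7) x 8^1 = 56
  Digit '1' (value 1) x 8^0 = 1
Sum = 5049

5049


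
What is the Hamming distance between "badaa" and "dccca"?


Comparing "badaa" and "dccca" position by position:
  Position 0: 'b' vs 'd' => differ
  Position 1: 'a' vs 'c' => differ
  Position 2: 'd' vs 'c' => differ
  Position 3: 'a' vs 'c' => differ
  Position 4: 'a' vs 'a' => same
Total differences (Hamming distance): 4

4


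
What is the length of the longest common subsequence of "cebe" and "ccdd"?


LCS of "cebe" and "ccdd"
DP table:
           c    c    d    d
      0    0    0    0    0
  c   0    1    1    1    1
  e   0    1    1    1    1
  b   0    1    1    1    1
  e   0    1    1    1    1
LCS length = dp[4][4] = 1

1


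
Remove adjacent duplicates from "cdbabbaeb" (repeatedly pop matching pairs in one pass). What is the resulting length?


Input: cdbabbaeb
Stack-based adjacent duplicate removal:
  Read 'c': push. Stack: c
  Read 'd': push. Stack: cd
  Read 'b': push. Stack: cdb
  Read 'a': push. Stack: cdba
  Read 'b': push. Stack: cdbab
  Read 'b': matches stack top 'b' => pop. Stack: cdba
  Read 'a': matches stack top 'a' => pop. Stack: cdb
  Read 'e': push. Stack: cdbe
  Read 'b': push. Stack: cdbeb
Final stack: "cdbeb" (length 5)

5


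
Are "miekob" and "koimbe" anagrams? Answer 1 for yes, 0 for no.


Strings: "miekob", "koimbe"
Sorted first:  beikmo
Sorted second: beikmo
Sorted forms match => anagrams

1


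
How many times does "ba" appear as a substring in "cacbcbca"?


Searching for "ba" in "cacbcbca"
Scanning each position:
  Position 0: "ca" => no
  Position 1: "ac" => no
  Position 2: "cb" => no
  Position 3: "bc" => no
  Position 4: "cb" => no
  Position 5: "bc" => no
  Position 6: "ca" => no
Total occurrences: 0

0


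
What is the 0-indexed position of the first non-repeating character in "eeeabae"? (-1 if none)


Input: eeeabae
Character frequencies:
  'a': 2
  'b': 1
  'e': 4
Scanning left to right for freq == 1:
  Position 0 ('e'): freq=4, skip
  Position 1 ('e'): freq=4, skip
  Position 2 ('e'): freq=4, skip
  Position 3 ('a'): freq=2, skip
  Position 4 ('b'): unique! => answer = 4

4


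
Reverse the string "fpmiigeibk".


Input: fpmiigeibk
Reading characters right to left:
  Position 9: 'k'
  Position 8: 'b'
  Position 7: 'i'
  Position 6: 'e'
  Position 5: 'g'
  Position 4: 'i'
  Position 3: 'i'
  Position 2: 'm'
  Position 1: 'p'
  Position 0: 'f'
Reversed: kbiegiimpf

kbiegiimpf


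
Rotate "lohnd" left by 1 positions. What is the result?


Input: "lohnd", rotate left by 1
First 1 characters: "l"
Remaining characters: "ohnd"
Concatenate remaining + first: "ohnd" + "l" = "ohndl"

ohndl


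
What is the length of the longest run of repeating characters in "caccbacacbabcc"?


Input: "caccbacacbabcc"
Scanning for longest run:
  Position 1 ('a'): new char, reset run to 1
  Position 2 ('c'): new char, reset run to 1
  Position 3 ('c'): continues run of 'c', length=2
  Position 4 ('b'): new char, reset run to 1
  Position 5 ('a'): new char, reset run to 1
  Position 6 ('c'): new char, reset run to 1
  Position 7 ('a'): new char, reset run to 1
  Position 8 ('c'): new char, reset run to 1
  Position 9 ('b'): new char, reset run to 1
  Position 10 ('a'): new char, reset run to 1
  Position 11 ('b'): new char, reset run to 1
  Position 12 ('c'): new char, reset run to 1
  Position 13 ('c'): continues run of 'c', length=2
Longest run: 'c' with length 2

2


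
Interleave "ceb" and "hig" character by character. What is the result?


Interleaving "ceb" and "hig":
  Position 0: 'c' from first, 'h' from second => "ch"
  Position 1: 'e' from first, 'i' from second => "ei"
  Position 2: 'b' from first, 'g' from second => "bg"
Result: cheibg

cheibg


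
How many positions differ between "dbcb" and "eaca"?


Comparing "dbcb" and "eaca" position by position:
  Position 0: 'd' vs 'e' => DIFFER
  Position 1: 'b' vs 'a' => DIFFER
  Position 2: 'c' vs 'c' => same
  Position 3: 'b' vs 'a' => DIFFER
Positions that differ: 3

3


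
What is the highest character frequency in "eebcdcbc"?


Input: eebcdcbc
Character counts:
  'b': 2
  'c': 3
  'd': 1
  'e': 2
Maximum frequency: 3

3


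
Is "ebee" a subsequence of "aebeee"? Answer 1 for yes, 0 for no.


Check if "ebee" is a subsequence of "aebeee"
Greedy scan:
  Position 0 ('a'): no match needed
  Position 1 ('e'): matches sub[0] = 'e'
  Position 2 ('b'): matches sub[1] = 'b'
  Position 3 ('e'): matches sub[2] = 'e'
  Position 4 ('e'): matches sub[3] = 'e'
  Position 5 ('e'): no match needed
All 4 characters matched => is a subsequence

1


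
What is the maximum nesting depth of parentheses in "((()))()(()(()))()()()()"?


Input: "((()))()(()(()))()()()()"
Tracking depth:
  Position 0 '(': depth becomes 1
  Position 1 '(': depth becomes 2
  Position 2 '(': depth becomes 3
  Position 3 ')': depth becomes 2
  Position 4 ')': depth becomes 1
  Position 5 ')': depth becomes 0
  Position 6 '(': depth becomes 1
  Position 7 ')': depth becomes 0
  Position 8 '(': depth becomes 1
  Position 9 '(': depth becomes 2
  Position 10 ')': depth becomes 1
  Position 11 '(': depth becomes 2
  Position 12 '(': depth becomes 3
  Position 13 ')': depth becomes 2
  Position 14 ')': depth becomes 1
  Position 15 ')': depth becomes 0
  Position 16 '(': depth becomes 1
  Position 17 ')': depth becomes 0
  Position 18 '(': depth becomes 1
  Position 19 ')': depth becomes 0
  Position 20 '(': depth becomes 1
  Position 21 ')': depth becomes 0
  Position 22 '(': depth becomes 1
  Position 23 ')': depth becomes 0
Maximum depth reached: 3

3


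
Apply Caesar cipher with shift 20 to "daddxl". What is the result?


Caesar cipher: shift "daddxl" by 20
  'd' (pos 3) + 20 = pos 23 = 'x'
  'a' (pos 0) + 20 = pos 20 = 'u'
  'd' (pos 3) + 20 = pos 23 = 'x'
  'd' (pos 3) + 20 = pos 23 = 'x'
  'x' (pos 23) + 20 = pos 17 = 'r'
  'l' (pos 11) + 20 = pos 5 = 'f'
Result: xuxxrf

xuxxrf


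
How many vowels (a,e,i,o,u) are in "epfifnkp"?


Input: epfifnkp
Checking each character:
  'e' at position 0: vowel (running total: 1)
  'p' at position 1: consonant
  'f' at position 2: consonant
  'i' at position 3: vowel (running total: 2)
  'f' at position 4: consonant
  'n' at position 5: consonant
  'k' at position 6: consonant
  'p' at position 7: consonant
Total vowels: 2

2


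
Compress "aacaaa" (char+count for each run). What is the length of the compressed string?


Input: aacaaa
Runs:
  'a' x 2 => "a2"
  'c' x 1 => "c1"
  'a' x 3 => "a3"
Compressed: "a2c1a3"
Compressed length: 6

6


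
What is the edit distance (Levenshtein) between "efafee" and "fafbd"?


Computing edit distance: "efafee" -> "fafbd"
DP table:
           f    a    f    b    d
      0    1    2    3    4    5
  e   1    1    2    3    4    5
  f   2    1    2    2    3    4
  a   3    2    1    2    3    4
  f   4    3    2    1    2    3
  e   5    4    3    2    2    3
  e   6    5    4    3    3    3
Edit distance = dp[6][5] = 3

3


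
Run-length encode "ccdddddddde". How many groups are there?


Input: ccdddddddde
Scanning for consecutive runs:
  Group 1: 'c' x 2 (positions 0-1)
  Group 2: 'd' x 8 (positions 2-9)
  Group 3: 'e' x 1 (positions 10-10)
Total groups: 3

3


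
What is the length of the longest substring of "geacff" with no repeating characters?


Input: "geacff"
Sliding window (track last position of each char):
  Position 0 ('g'): window [0,0] length 1 -- new best
  Position 1 ('e'): window [0,1] length 2 -- new best
  Position 2 ('a'): window [0,2] length 3 -- new best
  Position 3 ('c'): window [0,3] length 4 -- new best
  Position 4 ('f'): window [0,4] length 5 -- new best
  Position 5 ('f'): repeat (last at 4), move window start to 5
  Position 5 ('f'): window [5,5] length 1
Longest substring with no repeats: "geacf" with length 5

5


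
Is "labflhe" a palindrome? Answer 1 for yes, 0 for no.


Input: labflhe
Reversed: ehlfbal
  Compare pos 0 ('l') with pos 6 ('e'): MISMATCH
  Compare pos 1 ('a') with pos 5 ('h'): MISMATCH
  Compare pos 2 ('b') with pos 4 ('l'): MISMATCH
Result: not a palindrome

0


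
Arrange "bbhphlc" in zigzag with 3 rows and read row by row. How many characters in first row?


Zigzag "bbhphlc" into 3 rows:
Placing characters:
  'b' => row 0
  'b' => row 1
  'h' => row 2
  'p' => row 1
  'h' => row 0
  'l' => row 1
  'c' => row 2
Rows:
  Row 0: "bh"
  Row 1: "bpl"
  Row 2: "hc"
First row length: 2

2


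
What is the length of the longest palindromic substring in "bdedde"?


Input: "bdedde"
Checking substrings for palindromes:
  [2:6] "edde" (len 4) => palindrome
  [1:4] "ded" (len 3) => palindrome
  [3:5] "dd" (len 2) => palindrome
Longest palindromic substring: "edde" with length 4

4


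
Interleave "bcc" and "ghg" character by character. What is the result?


Interleaving "bcc" and "ghg":
  Position 0: 'b' from first, 'g' from second => "bg"
  Position 1: 'c' from first, 'h' from second => "ch"
  Position 2: 'c' from first, 'g' from second => "cg"
Result: bgchcg

bgchcg


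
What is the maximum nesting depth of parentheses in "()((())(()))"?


Input: "()((())(()))"
Tracking depth:
  Position 0 '(': depth becomes 1
  Position 1 ')': depth becomes 0
  Position 2 '(': depth becomes 1
  Position 3 '(': depth becomes 2
  Position 4 '(': depth becomes 3
  Position 5 ')': depth becomes 2
  Position 6 ')': depth becomes 1
  Position 7 '(': depth becomes 2
  Position 8 '(': depth becomes 3
  Position 9 ')': depth becomes 2
  Position 10 ')': depth becomes 1
  Position 11 ')': depth becomes 0
Maximum depth reached: 3

3


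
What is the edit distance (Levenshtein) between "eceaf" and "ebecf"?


Computing edit distance: "eceaf" -> "ebecf"
DP table:
           e    b    e    c    f
      0    1    2    3    4    5
  e   1    0    1    2    3    4
  c   2    1    1    2    2    3
  e   3    2    2    1    2    3
  a   4    3    3    2    2    3
  f   5    4    4    3    3    2
Edit distance = dp[5][5] = 2

2


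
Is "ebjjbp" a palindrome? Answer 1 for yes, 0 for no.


Input: ebjjbp
Reversed: pbjjbe
  Compare pos 0 ('e') with pos 5 ('p'): MISMATCH
  Compare pos 1 ('b') with pos 4 ('b'): match
  Compare pos 2 ('j') with pos 3 ('j'): match
Result: not a palindrome

0


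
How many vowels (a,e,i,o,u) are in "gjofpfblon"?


Input: gjofpfblon
Checking each character:
  'g' at position 0: consonant
  'j' at position 1: consonant
  'o' at position 2: vowel (running total: 1)
  'f' at position 3: consonant
  'p' at position 4: consonant
  'f' at position 5: consonant
  'b' at position 6: consonant
  'l' at position 7: consonant
  'o' at position 8: vowel (running total: 2)
  'n' at position 9: consonant
Total vowels: 2

2


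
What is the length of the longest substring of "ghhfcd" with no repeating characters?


Input: "ghhfcd"
Sliding window (track last position of each char):
  Position 0 ('g'): window [0,0] length 1 -- new best
  Position 1 ('h'): window [0,1] length 2 -- new best
  Position 2 ('h'): repeat (last at 1), move window start to 2
  Position 2 ('h'): window [2,2] length 1
  Position 3 ('f'): window [2,3] length 2
  Position 4 ('c'): window [2,4] length 3 -- new best
  Position 5 ('d'): window [2,5] length 4 -- new best
Longest substring with no repeats: "hfcd" with length 4

4


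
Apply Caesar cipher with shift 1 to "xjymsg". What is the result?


Caesar cipher: shift "xjymsg" by 1
  'x' (pos 23) + 1 = pos 24 = 'y'
  'j' (pos 9) + 1 = pos 10 = 'k'
  'y' (pos 24) + 1 = pos 25 = 'z'
  'm' (pos 12) + 1 = pos 13 = 'n'
  's' (pos 18) + 1 = pos 19 = 't'
  'g' (pos 6) + 1 = pos 7 = 'h'
Result: ykznth

ykznth
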